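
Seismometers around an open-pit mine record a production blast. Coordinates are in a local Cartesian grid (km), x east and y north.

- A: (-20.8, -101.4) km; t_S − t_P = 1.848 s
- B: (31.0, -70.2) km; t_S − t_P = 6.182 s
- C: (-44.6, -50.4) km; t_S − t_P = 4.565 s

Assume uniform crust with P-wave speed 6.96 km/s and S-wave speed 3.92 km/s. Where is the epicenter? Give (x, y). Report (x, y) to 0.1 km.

x ≈ -22.5 km, y ≈ -84.9 km

Distance from S−P lag: d = Δt · v_P v_S / (v_P − v_S) = Δt · (6.96·3.92)/(6.96−3.92) ≈ 8.9747·Δt.
So d_A = 16.59, d_B = 55.48, d_C = 40.97 km.
Circle about each station: (x + 20.8)² + (y + 101.4)² = 16.59²; (x − 31.0)² + (y + 70.2)² = 55.48²; (x + 44.6)² + (y + 50.4)² = 40.97².
Subtracting pairs of circle equations eliminates x²+y² and gives linear equations (the radical axes):
103.6 x + 62.4 y = -7628.36
-47.6 x + 102.0 y = -7588.59
Solving the 2×2 system: x ≈ -22.5, y ≈ -84.9 km.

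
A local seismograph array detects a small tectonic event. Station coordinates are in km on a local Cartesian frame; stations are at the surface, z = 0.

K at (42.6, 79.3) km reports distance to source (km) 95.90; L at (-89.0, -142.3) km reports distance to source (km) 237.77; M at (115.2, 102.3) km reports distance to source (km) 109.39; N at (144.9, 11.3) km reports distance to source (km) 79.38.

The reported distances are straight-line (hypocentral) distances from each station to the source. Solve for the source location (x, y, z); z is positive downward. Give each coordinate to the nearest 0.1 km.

Each station gives a sphere (x−x_i)² + (y−y_i)² + z² = d_i² (stations at z=0).
Subtracting the K sphere from L and M: z² cancels, leaving linear equations in x and y:
-263.2 x − 443.2 y = -27270.72
145.2 x + 46.0 y = 12863.72
Solving: x ≈ 85.113, y ≈ 10.986 km (keep extra digits for the depth step; rounded: 85.1, 11.0).
Then from the K sphere: z² = 95.90² − (x − 42.6)² − (y − 79.3)² with x = 85.113, y = 10.986, so z ≈ 52.179 ≈ 52.2 km.

x ≈ 85.1 km, y ≈ 11.0 km, depth ≈ 52.2 km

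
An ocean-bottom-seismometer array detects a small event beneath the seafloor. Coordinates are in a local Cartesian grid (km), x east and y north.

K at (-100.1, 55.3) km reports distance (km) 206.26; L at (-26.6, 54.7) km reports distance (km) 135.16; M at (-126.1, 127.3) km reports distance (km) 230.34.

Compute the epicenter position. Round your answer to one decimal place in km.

(102.1, 96.0)

Circle about each station: (x + 100.1)² + (y − 55.3)² = 206.26²; (x + 26.6)² + (y − 54.7)² = 135.16²; (x + 126.1)² + (y − 127.3)² = 230.34².
Subtracting pairs of circle equations eliminates x²+y² and gives linear equations (the radical axes):
147.0 x − 1.2 y = 14896.51
-52.0 x + 144.0 y = 8515.07
Solving the 2×2 system: x ≈ 102.1, y ≈ 96.0 km.
Check against K (with the unrounded x, y): √((x + 100.1)²+(y − 55.3)²) = 206.28 ≈ 206.26 km. ✓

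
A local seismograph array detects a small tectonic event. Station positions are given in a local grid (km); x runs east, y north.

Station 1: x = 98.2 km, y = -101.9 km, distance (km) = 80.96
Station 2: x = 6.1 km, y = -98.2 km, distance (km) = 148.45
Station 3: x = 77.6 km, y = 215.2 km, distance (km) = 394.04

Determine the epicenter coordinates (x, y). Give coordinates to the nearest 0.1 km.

Circle about each station: (x − 98.2)² + (y + 101.9)² = 80.96²; (x − 6.1)² + (y + 98.2)² = 148.45²; (x − 77.6)² + (y − 215.2)² = 394.04².
Subtracting the Station 1 equation from the Station 2 and Station 3 equations removes the quadratic terms:
-184.2 x + 7.4 y = -25829.28
-41.2 x + 634.2 y = -116407.05
Solving the 2×2 system: x ≈ 133.2, y ≈ -174.9 km.

(133.2, -174.9)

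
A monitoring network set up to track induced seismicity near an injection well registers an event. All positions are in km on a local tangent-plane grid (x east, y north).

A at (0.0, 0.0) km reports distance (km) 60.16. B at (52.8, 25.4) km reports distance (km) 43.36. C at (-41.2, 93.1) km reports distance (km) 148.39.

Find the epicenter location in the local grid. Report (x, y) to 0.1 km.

57.5 km east, -17.7 km north

Circle about each station: x² + y² = 60.16²; (x − 52.8)² + (y − 25.4)² = 43.36²; (x + 41.2)² + (y − 93.1)² = 148.39².
Subtracting the A equation from the B and C equations removes the quadratic terms:
105.6 x + 50.8 y = 5172.14
-82.4 x + 186.2 y = -8035.32
Solving the 2×2 system: x ≈ 57.5, y ≈ -17.7 km.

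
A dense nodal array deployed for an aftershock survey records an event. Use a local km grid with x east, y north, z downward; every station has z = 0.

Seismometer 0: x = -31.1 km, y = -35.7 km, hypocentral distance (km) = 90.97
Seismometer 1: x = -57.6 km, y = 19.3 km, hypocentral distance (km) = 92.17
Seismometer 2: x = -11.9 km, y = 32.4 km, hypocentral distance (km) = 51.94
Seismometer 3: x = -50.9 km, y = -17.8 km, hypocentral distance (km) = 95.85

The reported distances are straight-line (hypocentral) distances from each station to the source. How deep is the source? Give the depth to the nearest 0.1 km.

z ≈ 31.3 km

Each station gives a sphere (x−x_i)² + (y−y_i)² + z² = d_i² (stations at z=0).
Subtracting the Seismometer 0 sphere from Seismometer 1 and Seismometer 2: z² cancels, leaving linear equations in x and y:
-53.0 x + 110.0 y = 1228.78
38.4 x + 136.2 y = 4527.45
Solving: x ≈ 28.897, y ≈ 25.094 km (keep extra digits for the depth step; rounded: 28.9, 25.1).
Then from the Seismometer 0 sphere: z² = 90.97² − (x + 31.1)² − (y + 35.7)² with x = 28.897, y = 25.094, so z ≈ 31.305 ≈ 31.3 km.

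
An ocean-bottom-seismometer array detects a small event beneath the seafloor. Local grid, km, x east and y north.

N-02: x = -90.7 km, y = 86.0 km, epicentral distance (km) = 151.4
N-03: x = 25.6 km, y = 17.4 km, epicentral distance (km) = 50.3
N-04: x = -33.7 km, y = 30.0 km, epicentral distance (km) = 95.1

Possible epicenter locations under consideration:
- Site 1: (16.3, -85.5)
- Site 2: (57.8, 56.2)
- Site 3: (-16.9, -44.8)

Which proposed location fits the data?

For each candidate, compare |candidate − station| to the reported distance:
Site 1: residuals N-02 50.7, N-03 53.0, N-04 30.8 → max 53.0 km
Site 2: residuals N-02 0.1, N-03 0.1, N-04 0.1 → max 0.1 km
Site 3: residuals N-02 1.2, N-03 25.0, N-04 18.4 → max 25.0 km
Only Site 2 has all residuals ≈ 0.

Site 2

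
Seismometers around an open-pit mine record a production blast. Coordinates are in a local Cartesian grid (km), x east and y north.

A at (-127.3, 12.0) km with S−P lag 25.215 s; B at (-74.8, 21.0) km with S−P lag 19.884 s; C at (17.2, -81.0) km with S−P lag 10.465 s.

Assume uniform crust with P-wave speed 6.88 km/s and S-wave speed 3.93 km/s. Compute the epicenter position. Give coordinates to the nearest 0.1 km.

x ≈ 99.6 km, y ≈ -31.9 km

Distance from S−P lag: d = Δt · v_P v_S / (v_P − v_S) = Δt · (6.88·3.93)/(6.88−3.93) ≈ 9.1656·Δt.
So d_A = 231.11, d_B = 182.25, d_C = 95.92 km.
Circle about each station: (x + 127.3)² + (y − 12.0)² = 231.11²; (x + 74.8)² + (y − 21.0)² = 182.25²; (x − 17.2)² + (y + 81.0)² = 95.92².
Subtracting the A equation from the B and C equations removes the quadratic terms:
105.0 x + 18.0 y = 9883.52
289.0 x − 186.0 y = 34718.74
Solving the 2×2 system: x ≈ 99.6, y ≈ -31.9 km.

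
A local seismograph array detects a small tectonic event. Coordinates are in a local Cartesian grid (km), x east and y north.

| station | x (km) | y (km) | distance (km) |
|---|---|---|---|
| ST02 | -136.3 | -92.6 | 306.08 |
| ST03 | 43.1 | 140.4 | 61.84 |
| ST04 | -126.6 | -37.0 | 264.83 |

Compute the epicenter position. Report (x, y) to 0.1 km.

95.4 km east, 107.4 km north

Circle about each station: (x + 136.3)² + (y + 92.6)² = 306.08²; (x − 43.1)² + (y − 140.4)² = 61.84²; (x + 126.6)² + (y + 37.0)² = 264.83².
Subtracting pairs of circle equations eliminates x²+y² and gives linear equations (the radical axes):
358.8 x + 466.0 y = 84278.10
19.4 x + 111.2 y = 13794.15
Solving the 2×2 system: x ≈ 95.4, y ≈ 107.4 km.
Check against ST02 (with the unrounded x, y): √((x + 136.3)²+(y + 92.6)²) = 306.08 ≈ 306.08 km. ✓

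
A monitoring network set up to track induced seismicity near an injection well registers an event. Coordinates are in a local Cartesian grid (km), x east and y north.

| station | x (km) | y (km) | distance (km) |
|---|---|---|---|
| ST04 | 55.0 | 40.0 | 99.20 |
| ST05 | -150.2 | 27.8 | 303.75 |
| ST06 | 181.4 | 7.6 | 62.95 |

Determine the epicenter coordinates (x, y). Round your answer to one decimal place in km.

Circle about each station: (x − 55.0)² + (y − 40.0)² = 99.20²; (x + 150.2)² + (y − 27.8)² = 303.75²; (x − 181.4)² + (y − 7.6)² = 62.95².
Subtracting the ST04 equation from the ST05 and ST06 equations removes the quadratic terms:
-410.4 x − 24.4 y = -63715.54
252.8 x − 64.8 y = 34216.66
Solving the 2×2 system: x ≈ 151.5, y ≈ 63.0 km.

(151.5, 63.0)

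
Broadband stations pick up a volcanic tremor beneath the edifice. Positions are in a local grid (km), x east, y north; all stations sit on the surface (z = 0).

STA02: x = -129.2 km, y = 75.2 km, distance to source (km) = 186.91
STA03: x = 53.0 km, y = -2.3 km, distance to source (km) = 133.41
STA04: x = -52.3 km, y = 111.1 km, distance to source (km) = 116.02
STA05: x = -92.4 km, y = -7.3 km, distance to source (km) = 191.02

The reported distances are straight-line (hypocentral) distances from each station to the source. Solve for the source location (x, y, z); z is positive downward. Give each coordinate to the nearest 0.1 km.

Each station gives a sphere (x−x_i)² + (y−y_i)² + z² = d_i² (stations at z=0).
Subtracting the STA02 sphere from STA03 and STA04: z² cancels, leaving linear equations in x and y:
364.4 x − 155.0 y = -2396.27
153.8 x + 71.8 y = 14205.53
Solving: x ≈ 40.594, y ≈ 110.894 km (keep extra digits for the depth step; rounded: 40.6, 110.9).
Then from the STA02 sphere: z² = 186.91² − (x + 129.2)² − (y − 75.2)² with x = 40.594, y = 110.894, so z ≈ 69.507 ≈ 69.5 km.
Check against STA05 (with the unrounded solution): distance 191.02 ≈ 191.02 km. ✓

(40.6, 110.9, 69.5)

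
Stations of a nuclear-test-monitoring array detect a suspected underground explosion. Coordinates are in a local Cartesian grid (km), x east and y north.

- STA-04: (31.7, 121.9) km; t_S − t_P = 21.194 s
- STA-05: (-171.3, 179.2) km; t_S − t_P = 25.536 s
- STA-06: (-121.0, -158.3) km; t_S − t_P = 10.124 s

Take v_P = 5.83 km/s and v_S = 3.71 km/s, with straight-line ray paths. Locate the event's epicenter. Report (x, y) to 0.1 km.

-78.4 km east, -64.2 km north

Distance from S−P lag: d = Δt · v_P v_S / (v_P − v_S) = Δt · (5.83·3.71)/(5.83−3.71) ≈ 10.2025·Δt.
So d_STA-04 = 216.23, d_STA-05 = 260.53, d_STA-06 = 103.29 km.
Circle about each station: (x − 31.7)² + (y − 121.9)² = 216.23²; (x + 171.3)² + (y − 179.2)² = 260.53²; (x + 121.0)² + (y + 158.3)² = 103.29².
Subtracting pairs of circle equations eliminates x²+y² and gives linear equations (the radical axes):
-406.0 x + 114.6 y = 24471.36
-305.4 x − 560.4 y = 59921.98
Solving the 2×2 system: x ≈ -78.4, y ≈ -64.2 km.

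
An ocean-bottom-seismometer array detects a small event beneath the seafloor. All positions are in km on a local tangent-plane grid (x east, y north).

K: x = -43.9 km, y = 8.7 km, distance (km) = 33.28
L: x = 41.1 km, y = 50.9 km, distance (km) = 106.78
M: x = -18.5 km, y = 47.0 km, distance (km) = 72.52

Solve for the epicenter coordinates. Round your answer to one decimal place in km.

x ≈ -35.5 km, y ≈ -23.5 km

Circle about each station: (x + 43.9)² + (y − 8.7)² = 33.28²; (x − 41.1)² + (y − 50.9)² = 106.78²; (x + 18.5)² + (y − 47.0)² = 72.52².
Subtracting the K equation from the L and M equations removes the quadratic terms:
170.0 x + 84.4 y = -8017.29
50.8 x + 76.6 y = -3603.24
Solving the 2×2 system: x ≈ -35.5, y ≈ -23.5 km.
Check against K (with the unrounded x, y): √((x + 43.9)²+(y − 8.7)²) = 33.28 ≈ 33.28 km. ✓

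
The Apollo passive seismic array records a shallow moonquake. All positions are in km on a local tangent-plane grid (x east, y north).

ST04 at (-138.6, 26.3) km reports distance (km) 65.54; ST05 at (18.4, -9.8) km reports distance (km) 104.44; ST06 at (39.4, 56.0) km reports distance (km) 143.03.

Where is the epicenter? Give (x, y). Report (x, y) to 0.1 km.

Circle about each station: (x + 138.6)² + (y − 26.3)² = 65.54²; (x − 18.4)² + (y + 9.8)² = 104.44²; (x − 39.4)² + (y − 56.0)² = 143.03².
Subtracting the ST04 equation from the ST05 and ST06 equations removes the quadratic terms:
314.0 x − 72.2 y = -26079.27
356.0 x + 59.4 y = -31375.38
Solving the 2×2 system: x ≈ -86.0, y ≈ -12.8 km.

-86.0 km east, -12.8 km north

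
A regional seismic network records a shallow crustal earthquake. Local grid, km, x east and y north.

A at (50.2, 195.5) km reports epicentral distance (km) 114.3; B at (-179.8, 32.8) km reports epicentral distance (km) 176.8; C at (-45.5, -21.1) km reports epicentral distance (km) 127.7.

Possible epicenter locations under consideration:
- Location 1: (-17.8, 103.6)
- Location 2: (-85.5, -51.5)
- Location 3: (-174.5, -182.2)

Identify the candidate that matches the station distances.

Location 1

For each candidate, compare |candidate − station| to the reported distance:
Location 1: residuals A 0.0, B 0.0, C 0.0 → max 0.0 km
Location 2: residuals A 167.5, B 50.3, C 77.5 → max 167.5 km
Location 3: residuals A 325.2, B 38.3, C 78.7 → max 325.2 km
Only Location 1 has all residuals ≈ 0.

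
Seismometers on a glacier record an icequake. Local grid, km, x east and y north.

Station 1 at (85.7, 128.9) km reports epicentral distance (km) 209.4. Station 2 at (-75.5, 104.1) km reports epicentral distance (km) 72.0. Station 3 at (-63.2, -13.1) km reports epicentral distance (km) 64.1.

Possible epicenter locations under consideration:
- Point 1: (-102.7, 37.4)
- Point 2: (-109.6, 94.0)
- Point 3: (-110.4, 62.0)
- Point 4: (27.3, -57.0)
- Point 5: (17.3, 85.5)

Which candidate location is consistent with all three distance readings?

Point 1

For each candidate, compare |candidate − station| to the reported distance:
Point 1: residuals Station 1 0.0, Station 2 0.0, Station 3 0.0 → max 0.0 km
Point 2: residuals Station 1 11.0, Station 2 36.4, Station 3 52.6 → max 52.6 km
Point 3: residuals Station 1 2.2, Station 2 17.3, Station 3 24.6 → max 24.6 km
Point 4: residuals Station 1 14.5, Station 2 119.1, Station 3 36.5 → max 119.1 km
Point 5: residuals Station 1 128.4, Station 2 22.6, Station 3 63.2 → max 128.4 km
Only Point 1 has all residuals ≈ 0.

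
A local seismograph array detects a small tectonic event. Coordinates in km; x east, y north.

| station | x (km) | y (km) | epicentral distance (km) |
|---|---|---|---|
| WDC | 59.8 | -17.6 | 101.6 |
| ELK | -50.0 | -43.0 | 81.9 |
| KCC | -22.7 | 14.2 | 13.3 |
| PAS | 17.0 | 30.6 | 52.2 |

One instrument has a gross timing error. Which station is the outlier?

Solve using three stations at a time. Using WDC, KCC, PAS (subtract circle equations pairwise → linear system) gives (x, y) ≈ (-34.3, 20.8).
Distances from that point to each station vs reported:
  WDC: calculated 101.6 vs reported 101.6 → residual 0.0 km
  ELK: calculated 65.7 vs reported 81.9 → residual 16.2 km
  KCC: calculated 13.3 vs reported 13.3 → residual 0.0 km
  PAS: calculated 52.2 vs reported 52.2 → residual 0.0 km
WDC, KCC, PAS are mutually consistent (residuals ≈ 0); ELK is off by 16.2 km.

ELK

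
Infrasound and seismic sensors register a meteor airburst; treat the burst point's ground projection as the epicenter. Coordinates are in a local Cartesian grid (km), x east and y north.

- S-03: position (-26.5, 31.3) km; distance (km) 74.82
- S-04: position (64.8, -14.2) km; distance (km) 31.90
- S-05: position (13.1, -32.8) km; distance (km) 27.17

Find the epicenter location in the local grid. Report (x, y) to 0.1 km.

Circle about each station: (x + 26.5)² + (y − 31.3)² = 74.82²; (x − 64.8)² + (y + 14.2)² = 31.90²; (x − 13.1)² + (y + 32.8)² = 27.17².
Subtracting the S-03 equation from the S-04 and S-05 equations removes the quadratic terms:
182.6 x − 91.0 y = 7299.16
79.2 x − 128.2 y = 4425.33
Solving the 2×2 system: x ≈ 32.9, y ≈ -14.2 km.
Check against S-03 (with the unrounded x, y): √((x + 26.5)²+(y − 31.3)²) = 74.82 ≈ 74.82 km. ✓

32.9 km east, -14.2 km north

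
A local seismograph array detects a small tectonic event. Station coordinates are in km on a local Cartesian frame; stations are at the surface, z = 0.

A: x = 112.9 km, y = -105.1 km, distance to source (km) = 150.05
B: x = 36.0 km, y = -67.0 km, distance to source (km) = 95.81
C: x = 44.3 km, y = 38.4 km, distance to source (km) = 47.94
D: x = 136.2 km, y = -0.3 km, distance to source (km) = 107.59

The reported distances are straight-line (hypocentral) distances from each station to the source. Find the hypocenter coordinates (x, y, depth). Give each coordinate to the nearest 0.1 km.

Each station gives a sphere (x−x_i)² + (y−y_i)² + z² = d_i² (stations at z=0).
Subtracting the A sphere from B and C: z² cancels, leaving linear equations in x and y:
-153.8 x + 76.2 y = -4671.97
-137.2 x + 287.0 y = -138.61
Solving: x ≈ 39.491, y ≈ 18.396 km (keep extra digits for the depth step; rounded: 39.5, 18.4).
Then from the A sphere: z² = 150.05² − (x − 112.9)² − (y + 105.1)² with x = 39.491, y = 18.396, so z ≈ 43.300 ≈ 43.3 km.

(39.5, 18.4, 43.3)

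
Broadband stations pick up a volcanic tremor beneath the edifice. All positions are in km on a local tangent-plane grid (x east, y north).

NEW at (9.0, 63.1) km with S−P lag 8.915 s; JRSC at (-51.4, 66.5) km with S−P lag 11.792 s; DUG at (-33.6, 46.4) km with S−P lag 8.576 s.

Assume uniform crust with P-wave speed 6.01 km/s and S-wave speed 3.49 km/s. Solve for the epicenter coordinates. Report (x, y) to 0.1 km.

8.7 km east, -11.1 km north

Distance from S−P lag: d = Δt · v_P v_S / (v_P − v_S) = Δt · (6.01·3.49)/(6.01−3.49) ≈ 8.3234·Δt.
So d_NEW = 74.20, d_JRSC = 98.15, d_DUG = 71.38 km.
Circle about each station: (x − 9.0)² + (y − 63.1)² = 74.20²; (x + 51.4)² + (y − 66.5)² = 98.15²; (x + 33.6)² + (y − 46.4)² = 71.38².
Subtracting the NEW equation from the JRSC and DUG equations removes the quadratic terms:
-120.8 x + 6.8 y = -1126.18
-85.2 x − 33.4 y = -370.15
Solving the 2×2 system: x ≈ 8.7, y ≈ -11.1 km.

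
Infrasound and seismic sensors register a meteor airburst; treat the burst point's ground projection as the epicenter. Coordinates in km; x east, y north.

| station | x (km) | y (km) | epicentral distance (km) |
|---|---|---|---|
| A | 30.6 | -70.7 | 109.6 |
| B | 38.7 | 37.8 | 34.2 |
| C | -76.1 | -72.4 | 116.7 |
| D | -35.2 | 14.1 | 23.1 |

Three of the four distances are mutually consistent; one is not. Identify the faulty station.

Solve using three stations at a time. Using A, C, D (subtract circle equations pairwise → linear system) gives (x, y) ≈ (-16.8, 28.1).
Distances from that point to each station vs reported:
  A: calculated 109.6 vs reported 109.6 → residual 0.0 km
  B: calculated 56.3 vs reported 34.2 → residual 22.1 km
  C: calculated 116.7 vs reported 116.7 → residual 0.0 km
  D: calculated 23.1 vs reported 23.1 → residual 0.0 km
A, C, D are mutually consistent (residuals ≈ 0); B is off by 22.1 km.

B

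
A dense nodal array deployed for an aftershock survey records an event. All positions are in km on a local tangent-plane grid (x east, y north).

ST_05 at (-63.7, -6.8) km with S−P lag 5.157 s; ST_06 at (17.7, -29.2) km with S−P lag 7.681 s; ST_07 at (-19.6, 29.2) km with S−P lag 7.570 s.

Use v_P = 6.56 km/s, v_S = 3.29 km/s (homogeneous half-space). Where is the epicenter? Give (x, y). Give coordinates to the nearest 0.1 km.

-32.0 km east, -19.2 km north

Distance from S−P lag: d = Δt · v_P v_S / (v_P − v_S) = Δt · (6.56·3.29)/(6.56−3.29) ≈ 6.6001·Δt.
So d_ST_05 = 34.04, d_ST_06 = 50.70, d_ST_07 = 49.96 km.
Circle about each station: (x + 63.7)² + (y + 6.8)² = 34.04²; (x − 17.7)² + (y + 29.2)² = 50.70²; (x + 19.6)² + (y − 29.2)² = 49.96².
Subtracting pairs of circle equations eliminates x²+y² and gives linear equations (the radical axes):
162.8 x − 44.8 y = -4349.77
88.2 x + 72.0 y = -4204.41
Solving the 2×2 system: x ≈ -32.0, y ≈ -19.2 km.
Check against ST_05 (with the unrounded x, y): √((x + 63.7)²+(y + 6.8)²) = 34.04 ≈ 34.04 km. ✓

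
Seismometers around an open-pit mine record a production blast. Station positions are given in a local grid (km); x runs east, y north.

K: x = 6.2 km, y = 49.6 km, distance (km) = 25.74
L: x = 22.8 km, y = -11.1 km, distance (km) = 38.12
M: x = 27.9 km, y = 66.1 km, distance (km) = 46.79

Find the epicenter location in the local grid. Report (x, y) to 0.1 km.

x ≈ 7.7 km, y ≈ 23.9 km

Circle about each station: (x − 6.2)² + (y − 49.6)² = 25.74²; (x − 22.8)² + (y + 11.1)² = 38.12²; (x − 27.9)² + (y − 66.1)² = 46.79².
Subtracting pairs of circle equations eliminates x²+y² and gives linear equations (the radical axes):
33.2 x − 121.4 y = -2646.14
43.4 x + 33.0 y = 1122.26
Solving the 2×2 system: x ≈ 7.7, y ≈ 23.9 km.
Check against K (with the unrounded x, y): √((x − 6.2)²+(y − 49.6)²) = 25.74 ≈ 25.74 km. ✓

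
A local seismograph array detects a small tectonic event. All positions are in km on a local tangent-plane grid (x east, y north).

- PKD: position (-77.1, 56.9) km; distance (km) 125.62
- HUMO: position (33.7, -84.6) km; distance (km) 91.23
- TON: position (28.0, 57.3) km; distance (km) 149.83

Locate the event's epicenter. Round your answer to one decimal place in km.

-55.8 km east, -66.9 km north

Circle about each station: (x + 77.1)² + (y − 56.9)² = 125.62²; (x − 33.7)² + (y + 84.6)² = 91.23²; (x − 28.0)² + (y − 57.3)² = 149.83².
Subtracting the PKD equation from the HUMO and TON equations removes the quadratic terms:
221.6 x − 283.0 y = 6568.30
210.2 x + 0.8 y = -11783.37
Solving the 2×2 system: x ≈ -55.8, y ≈ -66.9 km.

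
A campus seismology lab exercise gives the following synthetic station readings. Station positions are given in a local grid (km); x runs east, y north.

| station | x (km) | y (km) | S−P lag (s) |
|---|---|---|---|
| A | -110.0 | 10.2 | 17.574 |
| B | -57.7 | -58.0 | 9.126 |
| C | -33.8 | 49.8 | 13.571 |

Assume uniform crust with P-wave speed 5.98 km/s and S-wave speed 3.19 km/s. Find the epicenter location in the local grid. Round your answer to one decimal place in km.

Distance from S−P lag: d = Δt · v_P v_S / (v_P − v_S) = Δt · (5.98·3.19)/(5.98−3.19) ≈ 6.8373·Δt.
So d_A = 120.16, d_B = 62.40, d_C = 92.79 km.
Circle about each station: (x + 110.0)² + (y − 10.2)² = 120.16²; (x + 57.7)² + (y + 58.0)² = 62.40²; (x + 33.8)² + (y − 49.8)² = 92.79².
Subtracting pairs of circle equations eliminates x²+y² and gives linear equations (the radical axes):
104.6 x − 136.4 y = 5033.92
152.4 x + 79.2 y = -2753.12
Solving the 2×2 system: x ≈ 0.8, y ≈ -36.3 km.
Check against A (with the unrounded x, y): √((x + 110.0)²+(y − 10.2)²) = 120.16 ≈ 120.16 km. ✓

0.8 km east, -36.3 km north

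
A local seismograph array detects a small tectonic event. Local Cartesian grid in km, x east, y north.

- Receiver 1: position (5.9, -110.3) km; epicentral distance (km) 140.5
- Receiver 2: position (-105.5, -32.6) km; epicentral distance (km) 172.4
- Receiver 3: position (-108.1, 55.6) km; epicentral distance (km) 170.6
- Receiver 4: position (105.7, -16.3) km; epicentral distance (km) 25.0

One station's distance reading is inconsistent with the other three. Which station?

Receiver 4

Solve using three stations at a time. Using Receiver 1, Receiver 2, Receiver 3 (subtract circle equations pairwise → linear system) gives (x, y) ≈ (58.7, 19.9).
Distances from that point to each station vs reported:
  Receiver 1: calculated 140.5 vs reported 140.5 → residual 0.0 km
  Receiver 2: calculated 172.4 vs reported 172.4 → residual 0.0 km
  Receiver 3: calculated 170.6 vs reported 170.6 → residual 0.0 km
  Receiver 4: calculated 59.3 vs reported 25.0 → residual 34.3 km
Receiver 1, Receiver 2, Receiver 3 are mutually consistent (residuals ≈ 0); Receiver 4 is off by 34.3 km.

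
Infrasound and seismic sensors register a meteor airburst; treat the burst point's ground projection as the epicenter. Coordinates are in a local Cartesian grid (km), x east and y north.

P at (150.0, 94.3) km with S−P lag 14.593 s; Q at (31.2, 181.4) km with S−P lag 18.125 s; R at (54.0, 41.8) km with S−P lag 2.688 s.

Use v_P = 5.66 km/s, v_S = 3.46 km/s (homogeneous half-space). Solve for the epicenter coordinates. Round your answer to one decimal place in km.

Distance from S−P lag: d = Δt · v_P v_S / (v_P − v_S) = Δt · (5.66·3.46)/(5.66−3.46) ≈ 8.9016·Δt.
So d_P = 129.90, d_Q = 161.34, d_R = 23.93 km.
Circle about each station: (x − 150.0)² + (y − 94.3)² = 129.90²; (x − 31.2)² + (y − 181.4)² = 161.34²; (x − 54.0)² + (y − 41.8)² = 23.93².
Subtracting the P equation from the Q and R equations removes the quadratic terms:
-237.6 x + 174.2 y = -6669.68
-192.0 x − 105.0 y = -10427.88
Solving the 2×2 system: x ≈ 43.1, y ≈ 20.5 km.

x ≈ 43.1 km, y ≈ 20.5 km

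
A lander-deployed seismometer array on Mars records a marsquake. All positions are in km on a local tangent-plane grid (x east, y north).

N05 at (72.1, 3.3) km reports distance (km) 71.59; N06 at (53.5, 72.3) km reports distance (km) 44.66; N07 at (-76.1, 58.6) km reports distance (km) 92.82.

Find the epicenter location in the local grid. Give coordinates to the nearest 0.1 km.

x ≈ 16.1 km, y ≈ 47.9 km

Circle about each station: (x − 72.1)² + (y − 3.3)² = 71.59²; (x − 53.5)² + (y − 72.3)² = 44.66²; (x + 76.1)² + (y − 58.6)² = 92.82².
Subtracting the N05 equation from the N06 and N07 equations removes the quadratic terms:
-37.2 x + 138.0 y = 6010.85
-296.4 x + 110.6 y = 525.45
Solving the 2×2 system: x ≈ 16.1, y ≈ 47.9 km.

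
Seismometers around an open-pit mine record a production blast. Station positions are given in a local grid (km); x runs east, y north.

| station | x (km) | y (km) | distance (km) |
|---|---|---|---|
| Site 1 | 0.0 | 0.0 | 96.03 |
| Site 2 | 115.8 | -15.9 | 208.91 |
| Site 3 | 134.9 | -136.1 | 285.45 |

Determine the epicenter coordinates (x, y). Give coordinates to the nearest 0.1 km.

Circle about each station: x² + y² = 96.03²; (x − 115.8)² + (y + 15.9)² = 208.91²; (x − 134.9)² + (y + 136.1)² = 285.45².
Subtracting pairs of circle equations eliminates x²+y² and gives linear equations (the radical axes):
231.6 x − 31.8 y = -20759.18
269.8 x − 272.2 y = -35538.72
Solving the 2×2 system: x ≈ -83.0, y ≈ 48.3 km.
Check against Site 1 (with the unrounded x, y): √(x²+y²) = 96.03 ≈ 96.03 km. ✓

(-83.0, 48.3)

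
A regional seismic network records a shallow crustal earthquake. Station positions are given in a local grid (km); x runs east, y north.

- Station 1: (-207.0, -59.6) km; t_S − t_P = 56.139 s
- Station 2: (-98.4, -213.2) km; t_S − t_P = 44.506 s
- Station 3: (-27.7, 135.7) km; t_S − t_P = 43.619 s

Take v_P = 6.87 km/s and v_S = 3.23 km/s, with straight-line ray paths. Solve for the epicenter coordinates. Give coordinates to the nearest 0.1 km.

x ≈ 134.9 km, y ≈ -74.7 km

Distance from S−P lag: d = Δt · v_P v_S / (v_P − v_S) = Δt · (6.87·3.23)/(6.87−3.23) ≈ 6.0962·Δt.
So d_Station 1 = 342.23, d_Station 2 = 271.32, d_Station 3 = 265.91 km.
Circle about each station: (x + 207.0)² + (y + 59.6)² = 342.23²; (x + 98.4)² + (y + 213.2)² = 271.32²; (x + 27.7)² + (y − 135.7)² = 265.91².
Subtracting pairs of circle equations eliminates x²+y² and gives linear equations (the radical axes):
217.2 x − 307.2 y = 52242.47
358.6 x + 390.6 y = 19193.86
Solving the 2×2 system: x ≈ 134.9, y ≈ -74.7 km.
Check against Station 1 (with the unrounded x, y): √((x + 207.0)²+(y + 59.6)²) = 342.22 ≈ 342.23 km. ✓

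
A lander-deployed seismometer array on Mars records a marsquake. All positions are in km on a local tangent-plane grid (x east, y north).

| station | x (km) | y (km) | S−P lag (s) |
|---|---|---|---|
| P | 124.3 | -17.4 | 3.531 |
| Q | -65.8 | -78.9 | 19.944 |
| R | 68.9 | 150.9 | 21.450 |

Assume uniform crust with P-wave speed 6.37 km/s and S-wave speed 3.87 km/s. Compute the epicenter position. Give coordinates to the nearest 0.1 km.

Distance from S−P lag: d = Δt · v_P v_S / (v_P − v_S) = Δt · (6.37·3.87)/(6.37−3.87) ≈ 9.8608·Δt.
So d_P = 34.82, d_Q = 196.66, d_R = 211.51 km.
Circle about each station: (x − 124.3)² + (y + 17.4)² = 34.82²; (x + 65.8)² + (y + 78.9)² = 196.66²; (x − 68.9)² + (y − 150.9)² = 211.51².
Subtracting pairs of circle equations eliminates x²+y² and gives linear equations (the radical axes):
-380.2 x − 123.0 y = -42661.12
-110.8 x + 336.6 y = -31759.28
Solving the 2×2 system: x ≈ 129.0, y ≈ -51.9 km.

(129.0, -51.9)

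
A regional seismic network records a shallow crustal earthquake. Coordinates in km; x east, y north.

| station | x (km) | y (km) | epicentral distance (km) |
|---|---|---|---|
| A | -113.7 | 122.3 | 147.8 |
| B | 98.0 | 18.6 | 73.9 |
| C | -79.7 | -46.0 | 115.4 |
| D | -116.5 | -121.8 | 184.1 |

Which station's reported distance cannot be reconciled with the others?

A

Solve using three stations at a time. Using B, C, D (subtract circle equations pairwise → linear system) gives (x, y) ≈ (30.1, -10.4).
Distances from that point to each station vs reported:
  A: calculated 195.6 vs reported 147.8 → residual 47.8 km
  B: calculated 73.9 vs reported 73.9 → residual 0.0 km
  C: calculated 115.4 vs reported 115.4 → residual 0.0 km
  D: calculated 184.1 vs reported 184.1 → residual 0.0 km
B, C, D are mutually consistent (residuals ≈ 0); A is off by 47.8 km.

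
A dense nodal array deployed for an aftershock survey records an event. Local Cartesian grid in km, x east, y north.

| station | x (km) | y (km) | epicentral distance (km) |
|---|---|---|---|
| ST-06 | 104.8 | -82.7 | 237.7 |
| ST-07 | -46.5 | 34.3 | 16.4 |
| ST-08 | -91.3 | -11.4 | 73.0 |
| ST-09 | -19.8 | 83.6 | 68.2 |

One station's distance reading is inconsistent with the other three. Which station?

ST-07

Solve using three stations at a time. Using ST-06, ST-08, ST-09 (subtract circle equations pairwise → linear system) gives (x, y) ≈ (-84.3, 61.3).
Distances from that point to each station vs reported:
  ST-06: calculated 237.7 vs reported 237.7 → residual 0.0 km
  ST-07: calculated 46.5 vs reported 16.4 → residual 30.1 km
  ST-08: calculated 73.1 vs reported 73.0 → residual 0.1 km
  ST-09: calculated 68.3 vs reported 68.2 → residual 0.1 km
ST-06, ST-08, ST-09 are mutually consistent (residuals ≈ 0); ST-07 is off by 30.1 km.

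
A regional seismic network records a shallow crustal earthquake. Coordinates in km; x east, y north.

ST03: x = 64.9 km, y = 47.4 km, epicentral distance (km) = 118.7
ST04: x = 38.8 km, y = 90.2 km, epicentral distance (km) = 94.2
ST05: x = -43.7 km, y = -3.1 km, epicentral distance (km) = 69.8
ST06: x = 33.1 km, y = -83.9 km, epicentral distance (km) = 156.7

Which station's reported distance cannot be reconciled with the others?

Solve using three stations at a time. Using ST03, ST04, ST05 (subtract circle equations pairwise → linear system) gives (x, y) ≈ (-52.3, 66.2).
Distances from that point to each station vs reported:
  ST03: calculated 118.7 vs reported 118.7 → residual 0.0 km
  ST04: calculated 94.2 vs reported 94.2 → residual 0.0 km
  ST05: calculated 69.8 vs reported 69.8 → residual 0.0 km
  ST06: calculated 172.7 vs reported 156.7 → residual 16.0 km
ST03, ST04, ST05 are mutually consistent (residuals ≈ 0); ST06 is off by 16.0 km.

ST06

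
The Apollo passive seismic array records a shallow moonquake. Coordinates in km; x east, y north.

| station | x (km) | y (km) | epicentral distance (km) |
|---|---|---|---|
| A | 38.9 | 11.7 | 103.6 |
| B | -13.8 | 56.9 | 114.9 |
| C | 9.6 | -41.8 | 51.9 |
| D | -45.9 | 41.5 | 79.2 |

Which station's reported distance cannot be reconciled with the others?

Solve using three stations at a time. Using A, B, C (subtract circle equations pairwise → linear system) gives (x, y) ≈ (-40.4, -54.8).
Distances from that point to each station vs reported:
  A: calculated 103.5 vs reported 103.6 → residual 0.1 km
  B: calculated 114.8 vs reported 114.9 → residual 0.1 km
  C: calculated 51.7 vs reported 51.9 → residual 0.2 km
  D: calculated 96.4 vs reported 79.2 → residual 17.2 km
A, B, C are mutually consistent (residuals ≈ 0); D is off by 17.2 km.

D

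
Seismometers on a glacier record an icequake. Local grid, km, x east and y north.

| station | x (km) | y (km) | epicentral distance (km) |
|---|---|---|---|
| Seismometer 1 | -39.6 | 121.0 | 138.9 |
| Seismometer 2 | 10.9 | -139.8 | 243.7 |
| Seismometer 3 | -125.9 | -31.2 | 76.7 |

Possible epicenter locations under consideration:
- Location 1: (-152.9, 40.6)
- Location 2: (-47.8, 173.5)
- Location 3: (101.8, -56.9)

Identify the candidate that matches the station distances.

For each candidate, compare |candidate − station| to the reported distance:
Location 1: residuals Seismometer 1 0.0, Seismometer 2 0.0, Seismometer 3 0.0 → max 0.0 km
Location 2: residuals Seismometer 1 85.8, Seismometer 2 75.1, Seismometer 3 142.4 → max 142.4 km
Location 3: residuals Seismometer 1 88.3, Seismometer 2 120.7, Seismometer 3 152.4 → max 152.4 km
Only Location 1 has all residuals ≈ 0.

Location 1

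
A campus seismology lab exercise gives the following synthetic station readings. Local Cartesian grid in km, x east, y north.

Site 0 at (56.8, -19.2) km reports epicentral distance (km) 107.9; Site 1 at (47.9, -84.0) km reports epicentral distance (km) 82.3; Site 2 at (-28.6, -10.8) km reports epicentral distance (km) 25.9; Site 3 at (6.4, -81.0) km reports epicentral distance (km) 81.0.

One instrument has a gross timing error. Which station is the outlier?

Solve using three stations at a time. Using Site 0, Site 2, Site 3 (subtract circle equations pairwise → linear system) gives (x, y) ≈ (-51.0, -23.8).
Distances from that point to each station vs reported:
  Site 0: calculated 107.9 vs reported 107.9 → residual 0.0 km
  Site 1: calculated 115.8 vs reported 82.3 → residual 33.5 km
  Site 2: calculated 25.9 vs reported 25.9 → residual 0.0 km
  Site 3: calculated 81.0 vs reported 81.0 → residual 0.0 km
Site 0, Site 2, Site 3 are mutually consistent (residuals ≈ 0); Site 1 is off by 33.5 km.

Site 1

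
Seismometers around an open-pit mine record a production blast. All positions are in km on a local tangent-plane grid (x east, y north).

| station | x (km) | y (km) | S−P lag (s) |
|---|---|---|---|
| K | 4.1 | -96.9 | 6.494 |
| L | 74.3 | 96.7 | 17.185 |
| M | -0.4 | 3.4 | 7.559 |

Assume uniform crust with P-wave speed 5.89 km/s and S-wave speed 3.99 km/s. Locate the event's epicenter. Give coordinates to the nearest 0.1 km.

-67.9 km east, -61.3 km north

Distance from S−P lag: d = Δt · v_P v_S / (v_P − v_S) = Δt · (5.89·3.99)/(5.89−3.99) ≈ 12.3690·Δt.
So d_K = 80.32, d_L = 212.56, d_M = 93.50 km.
Circle about each station: (x − 4.1)² + (y + 96.9)² = 80.32²; (x − 74.3)² + (y − 96.7)² = 212.56²; (x + 0.4)² + (y − 3.4)² = 93.50².
Subtracting pairs of circle equations eliminates x²+y² and gives linear equations (the radical axes):
140.4 x + 387.2 y = -33265.49
-9.0 x + 200.6 y = -11685.65
Solving the 2×2 system: x ≈ -67.9, y ≈ -61.3 km.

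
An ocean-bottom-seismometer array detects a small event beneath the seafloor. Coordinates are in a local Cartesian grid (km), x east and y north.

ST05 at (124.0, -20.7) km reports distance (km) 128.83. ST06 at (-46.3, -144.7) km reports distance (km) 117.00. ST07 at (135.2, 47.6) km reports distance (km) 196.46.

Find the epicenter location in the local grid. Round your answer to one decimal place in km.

Circle about each station: (x − 124.0)² + (y + 20.7)² = 128.83²; (x + 46.3)² + (y + 144.7)² = 117.00²; (x − 135.2)² + (y − 47.6)² = 196.46².
Subtracting pairs of circle equations eliminates x²+y² and gives linear equations (the radical axes):
-340.6 x − 248.0 y = 10185.46
22.4 x + 136.6 y = -17259.05
Solving the 2×2 system: x ≈ 70.5, y ≈ -137.9 km.

x ≈ 70.5 km, y ≈ -137.9 km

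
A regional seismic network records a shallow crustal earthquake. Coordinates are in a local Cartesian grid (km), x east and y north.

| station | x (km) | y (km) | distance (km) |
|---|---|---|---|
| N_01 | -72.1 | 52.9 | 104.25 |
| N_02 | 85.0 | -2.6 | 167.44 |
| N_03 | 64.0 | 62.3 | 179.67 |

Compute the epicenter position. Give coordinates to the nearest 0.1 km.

Circle about each station: (x + 72.1)² + (y − 52.9)² = 104.25²; (x − 85.0)² + (y + 2.6)² = 167.44²; (x − 64.0)² + (y − 62.3)² = 179.67².
Subtracting the N_01 equation from the N_02 and N_03 equations removes the quadratic terms:
314.2 x − 111.0 y = -17933.15
272.2 x + 18.8 y = -21432.78
Solving the 2×2 system: x ≈ -75.2, y ≈ -51.3 km.

-75.2 km east, -51.3 km north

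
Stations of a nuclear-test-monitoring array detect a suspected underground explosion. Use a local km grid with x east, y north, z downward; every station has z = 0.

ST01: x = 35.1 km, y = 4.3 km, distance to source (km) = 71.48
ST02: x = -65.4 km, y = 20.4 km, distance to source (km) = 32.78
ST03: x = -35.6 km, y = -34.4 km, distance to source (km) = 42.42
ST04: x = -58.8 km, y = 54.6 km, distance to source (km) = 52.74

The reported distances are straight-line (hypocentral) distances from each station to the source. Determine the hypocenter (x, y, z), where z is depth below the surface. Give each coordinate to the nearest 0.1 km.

Each station gives a sphere (x−x_i)² + (y−y_i)² + z² = d_i² (stations at z=0).
Subtracting the ST01 sphere from ST02 and ST03: z² cancels, leaving linear equations in x and y:
-201.0 x + 32.2 y = 7477.68
-141.4 x − 77.4 y = 4510.15
Solving: x ≈ -36.001, y ≈ 7.499 km (keep extra digits for the depth step; rounded: -36.0, 7.5).
Then from the ST01 sphere: z² = 71.48² − (x − 35.1)² − (y − 4.3)² with x = -36.001, y = 7.499, so z ≈ 6.619 ≈ 6.6 km.

(-36.0, 7.5, 6.6)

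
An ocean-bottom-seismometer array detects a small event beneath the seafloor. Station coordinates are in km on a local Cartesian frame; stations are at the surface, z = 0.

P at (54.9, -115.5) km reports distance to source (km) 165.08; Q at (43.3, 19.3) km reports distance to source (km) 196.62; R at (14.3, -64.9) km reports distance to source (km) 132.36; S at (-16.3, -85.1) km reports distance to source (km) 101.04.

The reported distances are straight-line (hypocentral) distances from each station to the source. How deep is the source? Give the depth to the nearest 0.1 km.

Each station gives a sphere (x−x_i)² + (y−y_i)² + z² = d_i² (stations at z=0).
Subtracting the P sphere from Q and R: z² cancels, leaving linear equations in x and y:
-23.2 x + 269.6 y = -25514.90
-81.2 x + 101.2 y = -2205.52
Solving: x ≈ -101.695, y ≈ -103.391 km (keep extra digits for the depth step; rounded: -101.7, -103.4).
Then from the P sphere: z² = 165.08² − (x − 54.9)² − (y + 115.5)² with x = -101.695, y = -103.391, so z ≈ 50.821 ≈ 50.8 km.

50.8 km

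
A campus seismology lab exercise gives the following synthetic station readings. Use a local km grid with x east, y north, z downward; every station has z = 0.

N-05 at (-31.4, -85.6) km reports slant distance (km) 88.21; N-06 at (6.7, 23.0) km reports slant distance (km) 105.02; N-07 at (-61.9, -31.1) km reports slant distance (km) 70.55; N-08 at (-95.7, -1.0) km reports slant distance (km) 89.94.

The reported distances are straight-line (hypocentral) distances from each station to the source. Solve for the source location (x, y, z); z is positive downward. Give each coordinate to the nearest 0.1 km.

(-48.4, -33.6, 69.2)

Each station gives a sphere (x−x_i)² + (y−y_i)² + z² = d_i² (stations at z=0).
Subtracting the N-05 sphere from N-06 and N-07: z² cancels, leaving linear equations in x and y:
76.2 x + 217.2 y = -10987.63
-61.0 x + 109.0 y = -710.80
Solving: x ≈ -48.400, y ≈ -33.607 km (keep extra digits for the depth step; rounded: -48.4, -33.6).
Then from the N-05 sphere: z² = 88.21² − (x + 31.4)² − (y + 85.6)² with x = -48.400, y = -33.607, so z ≈ 69.201 ≈ 69.2 km.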